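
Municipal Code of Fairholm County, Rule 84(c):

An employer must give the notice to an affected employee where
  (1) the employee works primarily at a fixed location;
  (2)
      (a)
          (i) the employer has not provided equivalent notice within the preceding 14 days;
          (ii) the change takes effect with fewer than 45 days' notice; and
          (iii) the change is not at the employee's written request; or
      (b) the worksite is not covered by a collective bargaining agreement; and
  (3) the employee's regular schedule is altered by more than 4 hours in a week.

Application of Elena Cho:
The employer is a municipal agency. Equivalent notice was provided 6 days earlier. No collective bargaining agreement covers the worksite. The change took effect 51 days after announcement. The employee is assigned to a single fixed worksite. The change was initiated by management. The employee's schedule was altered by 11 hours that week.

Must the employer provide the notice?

(1) fixed location — holds.
(i) no recent notice — not satisfied.
(ii) < 45 days' notice — fails.
(iii) not employee-requested — met.
So (a) is not satisfied (F AND F AND T).
(b) no CBA — met.
(2): F OR T → true.
(3) schedule shift > 4h — holds.
So Overall is satisfied (T AND T AND T).

Yes — required.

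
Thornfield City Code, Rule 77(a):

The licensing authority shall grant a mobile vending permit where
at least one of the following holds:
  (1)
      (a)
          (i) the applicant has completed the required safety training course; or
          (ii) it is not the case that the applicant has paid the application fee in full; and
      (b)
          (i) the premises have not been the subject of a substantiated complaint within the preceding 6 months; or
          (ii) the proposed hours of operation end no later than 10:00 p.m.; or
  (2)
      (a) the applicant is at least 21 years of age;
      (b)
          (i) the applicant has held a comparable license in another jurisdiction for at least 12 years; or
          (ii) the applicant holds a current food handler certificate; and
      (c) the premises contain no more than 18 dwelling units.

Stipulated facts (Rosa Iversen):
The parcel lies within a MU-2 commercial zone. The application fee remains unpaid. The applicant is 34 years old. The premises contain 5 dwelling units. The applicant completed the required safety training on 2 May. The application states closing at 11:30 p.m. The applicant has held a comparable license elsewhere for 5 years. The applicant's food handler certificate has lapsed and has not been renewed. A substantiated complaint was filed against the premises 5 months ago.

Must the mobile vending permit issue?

No — denied.

(i) safety training — met.
(ii) not (fee paid) — holds.
(a): T OR T → true.
(i) no complaint in 6 mo. — not met.
(ii) closes by 10 p.m. — not satisfied.
So (b) is not satisfied (F OR F).
(1): T AND F → false.
(a) age ≥ 21 — met.
(i) prior license ≥ 12 yr — not satisfied.
(ii) food handler cert. — not satisfied.
(b) = F OR F = false.
(c) ≤ 18 units — holds.
(2): T AND F AND T → false.
Overall = F OR F = false.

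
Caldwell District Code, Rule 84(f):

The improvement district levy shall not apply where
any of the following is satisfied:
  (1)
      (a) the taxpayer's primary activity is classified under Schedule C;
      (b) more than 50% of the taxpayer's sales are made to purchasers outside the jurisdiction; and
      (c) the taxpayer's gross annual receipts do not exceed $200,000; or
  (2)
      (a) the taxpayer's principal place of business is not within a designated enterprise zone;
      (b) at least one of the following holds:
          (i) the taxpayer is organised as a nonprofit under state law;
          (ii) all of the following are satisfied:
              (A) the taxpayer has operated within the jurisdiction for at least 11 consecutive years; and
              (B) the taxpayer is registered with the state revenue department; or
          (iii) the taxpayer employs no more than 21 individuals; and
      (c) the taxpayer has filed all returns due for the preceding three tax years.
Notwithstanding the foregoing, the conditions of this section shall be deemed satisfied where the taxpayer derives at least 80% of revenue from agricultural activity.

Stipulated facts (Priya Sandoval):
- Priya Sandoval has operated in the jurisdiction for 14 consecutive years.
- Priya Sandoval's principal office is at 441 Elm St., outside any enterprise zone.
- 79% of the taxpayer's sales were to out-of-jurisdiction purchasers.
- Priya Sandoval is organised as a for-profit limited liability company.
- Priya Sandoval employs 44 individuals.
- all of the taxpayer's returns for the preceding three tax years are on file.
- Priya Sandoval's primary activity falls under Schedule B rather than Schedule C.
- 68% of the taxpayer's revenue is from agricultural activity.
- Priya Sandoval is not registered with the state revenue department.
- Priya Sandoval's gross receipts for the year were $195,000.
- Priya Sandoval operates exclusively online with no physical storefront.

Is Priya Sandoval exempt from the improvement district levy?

(a) Schedule C activity — not satisfied.
(b) >50% out-of-jur. sales — holds.
(c) receipts ≤ $200,000 — met.
(1) = F AND T AND T = false.
(a) not (in enterprise zone) — met.
(i) nonprofit — not met.
(A) ≥ 11 yrs in jurisdiction — holds.
(B) state-registered — not met.
(ii) = T AND F = false.
(iii) ≤ 21 employees — not met.
(b): F OR F OR F → false.
(c) returns current — holds.
(2) = T AND F AND T = false.
So Overall is not satisfied (F OR F).
Exception (≥80% agricultural) — not satisfied.
Result: main false OR exception false → false.

No — not exempt.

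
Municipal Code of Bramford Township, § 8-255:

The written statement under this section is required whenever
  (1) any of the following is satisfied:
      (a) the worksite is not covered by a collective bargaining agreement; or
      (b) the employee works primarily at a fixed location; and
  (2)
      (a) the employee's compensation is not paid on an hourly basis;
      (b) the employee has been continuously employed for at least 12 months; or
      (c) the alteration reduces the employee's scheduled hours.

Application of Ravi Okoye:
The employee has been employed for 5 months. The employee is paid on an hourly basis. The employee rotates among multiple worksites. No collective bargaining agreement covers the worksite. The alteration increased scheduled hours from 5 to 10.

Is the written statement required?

(a) no CBA — met.
(b) fixed location — not met.
So (1) is satisfied (T OR F).
(a) not (hourly-paid) — not met.
(b) tenure ≥ 12 mo. — not met.
(c) hours reduced — not met.
(2): F OR F OR F → false.
Overall: T AND F → false.

No — not required.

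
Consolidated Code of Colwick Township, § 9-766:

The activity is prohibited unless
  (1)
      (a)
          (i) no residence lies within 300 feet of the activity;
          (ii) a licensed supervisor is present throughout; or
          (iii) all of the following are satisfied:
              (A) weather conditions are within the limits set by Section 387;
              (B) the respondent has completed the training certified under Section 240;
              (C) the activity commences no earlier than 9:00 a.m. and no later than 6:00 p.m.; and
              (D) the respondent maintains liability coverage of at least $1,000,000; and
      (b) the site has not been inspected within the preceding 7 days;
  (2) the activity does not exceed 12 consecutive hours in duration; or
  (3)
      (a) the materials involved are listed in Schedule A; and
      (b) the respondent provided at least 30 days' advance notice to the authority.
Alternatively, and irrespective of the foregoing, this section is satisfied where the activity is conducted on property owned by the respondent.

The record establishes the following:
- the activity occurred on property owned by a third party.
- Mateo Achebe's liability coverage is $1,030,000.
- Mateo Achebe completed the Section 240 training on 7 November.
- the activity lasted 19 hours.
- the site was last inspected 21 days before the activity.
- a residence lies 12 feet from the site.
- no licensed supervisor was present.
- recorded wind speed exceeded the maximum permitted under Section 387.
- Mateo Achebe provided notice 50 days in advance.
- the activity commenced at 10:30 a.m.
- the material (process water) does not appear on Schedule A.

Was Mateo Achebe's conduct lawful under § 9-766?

No — unlawful.

(i) no residence in 300 ft — fails.
(ii) supervisor present — fails.
(A) weather ok — not met.
(B) training certified — holds.
(C) start within hours — met.
(D) coverage ≥ $1,000,000 — holds.
So (iii) is not satisfied (F AND T AND T AND T).
(a): F OR F OR F → false.
(b) not (site inspected) — met.
(1) = F AND T = false.
(2) ≤ 12 hrs duration — not satisfied.
(a) Schedule A material — fails.
(b) ≥30 days' notice — met.
(3): F AND T → false.
Overall = F OR F OR F = false.
Exception (own property) — not satisfied.
Result: main false OR exception false → false.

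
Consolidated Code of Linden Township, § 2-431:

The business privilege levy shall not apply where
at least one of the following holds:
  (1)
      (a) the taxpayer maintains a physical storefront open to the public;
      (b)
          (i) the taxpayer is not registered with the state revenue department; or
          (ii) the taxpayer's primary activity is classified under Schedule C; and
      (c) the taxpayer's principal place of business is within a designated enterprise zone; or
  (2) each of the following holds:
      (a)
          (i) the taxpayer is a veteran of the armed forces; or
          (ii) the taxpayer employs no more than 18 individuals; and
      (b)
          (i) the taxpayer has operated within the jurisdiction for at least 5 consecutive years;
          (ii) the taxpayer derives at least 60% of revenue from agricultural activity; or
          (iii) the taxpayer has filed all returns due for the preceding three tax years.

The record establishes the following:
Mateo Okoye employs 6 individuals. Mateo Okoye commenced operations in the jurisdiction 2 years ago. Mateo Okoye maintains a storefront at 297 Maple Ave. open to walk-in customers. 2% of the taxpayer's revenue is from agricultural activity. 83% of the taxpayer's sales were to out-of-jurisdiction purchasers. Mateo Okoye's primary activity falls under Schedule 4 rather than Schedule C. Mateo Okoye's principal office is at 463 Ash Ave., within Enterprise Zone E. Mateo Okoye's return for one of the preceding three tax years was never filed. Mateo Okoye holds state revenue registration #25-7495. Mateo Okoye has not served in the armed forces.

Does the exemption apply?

No — not exempt.

(a) has storefront — satisfied.
(i) not (state-registered) — not satisfied.
(ii) Schedule C activity — fails.
So (b) is not satisfied (F OR F).
(c) in enterprise zone — holds.
(1) = T AND F AND T = false.
(i) veteran — fails.
(ii) ≤ 18 employees — holds.
So (a) is satisfied (F OR T).
(i) ≥ 5 yrs in jurisdiction — fails.
(ii) ≥60% agricultural — fails.
(iii) returns current — not satisfied.
So (b) is not satisfied (F OR F OR F).
So (2) is not satisfied (T AND F).
Overall = F OR F = false.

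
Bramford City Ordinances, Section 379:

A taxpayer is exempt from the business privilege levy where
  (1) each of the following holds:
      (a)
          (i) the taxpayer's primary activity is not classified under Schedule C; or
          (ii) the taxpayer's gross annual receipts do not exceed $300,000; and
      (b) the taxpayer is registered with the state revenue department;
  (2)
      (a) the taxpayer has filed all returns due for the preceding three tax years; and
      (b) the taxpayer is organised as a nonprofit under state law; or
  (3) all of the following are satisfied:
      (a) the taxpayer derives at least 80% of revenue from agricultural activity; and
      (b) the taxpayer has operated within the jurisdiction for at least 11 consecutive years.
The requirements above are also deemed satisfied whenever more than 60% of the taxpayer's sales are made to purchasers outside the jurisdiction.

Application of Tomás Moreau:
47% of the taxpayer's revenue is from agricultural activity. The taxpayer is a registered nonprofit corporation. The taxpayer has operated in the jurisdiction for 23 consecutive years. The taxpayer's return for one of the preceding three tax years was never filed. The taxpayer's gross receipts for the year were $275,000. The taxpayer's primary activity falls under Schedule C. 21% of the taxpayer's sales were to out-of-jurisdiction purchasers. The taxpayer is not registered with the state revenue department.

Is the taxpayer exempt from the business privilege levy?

(i) not (Schedule C activity) — not met.
(ii) receipts ≤ $300,000 — met.
So (a) is satisfied (F OR T).
(b) state-registered — not satisfied.
(1): T AND F → false.
(a) returns current — not met.
(b) nonprofit — satisfied.
(2) = F AND T = false.
(a) ≥80% agricultural — not satisfied.
(b) ≥ 11 yrs in jurisdiction — satisfied.
(3) = F AND T = false.
So Overall is not satisfied (F OR F OR F).
Exception (>60% out-of-jur. sales) — not satisfied.
Result: main false OR exception false → false.

No — not exempt.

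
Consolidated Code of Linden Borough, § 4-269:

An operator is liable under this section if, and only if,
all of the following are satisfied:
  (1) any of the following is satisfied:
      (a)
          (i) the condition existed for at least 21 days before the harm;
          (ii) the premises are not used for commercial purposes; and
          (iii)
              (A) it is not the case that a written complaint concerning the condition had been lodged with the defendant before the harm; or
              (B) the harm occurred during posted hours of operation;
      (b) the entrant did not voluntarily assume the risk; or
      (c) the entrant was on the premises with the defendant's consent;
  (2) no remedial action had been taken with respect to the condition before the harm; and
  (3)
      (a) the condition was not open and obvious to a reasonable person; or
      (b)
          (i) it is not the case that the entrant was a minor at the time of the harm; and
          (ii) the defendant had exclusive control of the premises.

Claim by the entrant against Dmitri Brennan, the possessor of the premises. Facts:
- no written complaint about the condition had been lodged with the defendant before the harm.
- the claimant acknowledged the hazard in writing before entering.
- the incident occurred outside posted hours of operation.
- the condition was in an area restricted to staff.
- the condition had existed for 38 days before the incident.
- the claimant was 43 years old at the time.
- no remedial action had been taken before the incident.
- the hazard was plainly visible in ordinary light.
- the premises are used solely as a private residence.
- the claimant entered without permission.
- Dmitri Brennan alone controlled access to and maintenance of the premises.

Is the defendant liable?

Yes — liable.

(i) condition ≥21 days old — holds.
(ii) not (commercial use) — satisfied.
(A) not (complaint lodged) — holds.
(B) during posted hours — not met.
So (iii) is satisfied (T OR F).
(a): T AND T AND T → true.
(b) no assumed risk — fails.
(c) consent to enter — fails.
So (1) is satisfied (T OR F OR F).
(2) no remedial action — holds.
(a) not open/obvious — not satisfied.
(i) not (entrant a minor) — holds.
(ii) exclusive control — holds.
(b): T AND T → true.
(3) = F OR T = true.
Overall = T AND T AND T = true.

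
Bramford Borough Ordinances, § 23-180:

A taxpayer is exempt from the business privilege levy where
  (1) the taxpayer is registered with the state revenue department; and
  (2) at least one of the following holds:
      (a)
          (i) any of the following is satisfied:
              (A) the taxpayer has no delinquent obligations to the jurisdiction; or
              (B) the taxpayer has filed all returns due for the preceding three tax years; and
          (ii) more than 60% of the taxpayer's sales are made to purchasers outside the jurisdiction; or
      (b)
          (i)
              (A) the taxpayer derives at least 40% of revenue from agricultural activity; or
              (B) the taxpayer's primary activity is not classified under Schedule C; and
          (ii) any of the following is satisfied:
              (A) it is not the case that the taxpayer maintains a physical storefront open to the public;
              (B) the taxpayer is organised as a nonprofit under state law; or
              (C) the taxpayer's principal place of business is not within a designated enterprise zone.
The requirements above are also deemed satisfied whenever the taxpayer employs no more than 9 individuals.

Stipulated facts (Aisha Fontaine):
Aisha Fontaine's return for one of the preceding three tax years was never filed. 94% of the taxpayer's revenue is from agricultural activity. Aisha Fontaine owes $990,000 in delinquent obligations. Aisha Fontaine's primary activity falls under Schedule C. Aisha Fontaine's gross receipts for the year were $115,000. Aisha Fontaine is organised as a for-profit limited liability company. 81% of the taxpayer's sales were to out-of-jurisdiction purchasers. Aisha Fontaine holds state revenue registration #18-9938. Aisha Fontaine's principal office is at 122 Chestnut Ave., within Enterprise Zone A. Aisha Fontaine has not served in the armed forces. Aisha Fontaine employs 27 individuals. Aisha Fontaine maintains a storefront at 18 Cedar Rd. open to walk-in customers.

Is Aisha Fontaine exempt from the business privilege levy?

(1) state-registered — satisfied.
(A) no delinquency — fails.
(B) returns current — not satisfied.
(i) = F OR F = false.
(ii) >60% out-of-jur. sales — holds.
(a) = F AND T = false.
(A) ≥40% agricultural — met.
(B) not (Schedule C activity) — fails.
So (i) is satisfied (T OR F).
(A) not (has storefront) — not satisfied.
(B) nonprofit — fails.
(C) not (in enterprise zone) — fails.
So (ii) is not satisfied (F OR F OR F).
So (b) is not satisfied (T AND F).
(2) = F OR F = false.
Overall: T AND F → false.
Exception (≤ 9 employees) — not satisfied.
Result: main false OR exception false → false.

No — not exempt.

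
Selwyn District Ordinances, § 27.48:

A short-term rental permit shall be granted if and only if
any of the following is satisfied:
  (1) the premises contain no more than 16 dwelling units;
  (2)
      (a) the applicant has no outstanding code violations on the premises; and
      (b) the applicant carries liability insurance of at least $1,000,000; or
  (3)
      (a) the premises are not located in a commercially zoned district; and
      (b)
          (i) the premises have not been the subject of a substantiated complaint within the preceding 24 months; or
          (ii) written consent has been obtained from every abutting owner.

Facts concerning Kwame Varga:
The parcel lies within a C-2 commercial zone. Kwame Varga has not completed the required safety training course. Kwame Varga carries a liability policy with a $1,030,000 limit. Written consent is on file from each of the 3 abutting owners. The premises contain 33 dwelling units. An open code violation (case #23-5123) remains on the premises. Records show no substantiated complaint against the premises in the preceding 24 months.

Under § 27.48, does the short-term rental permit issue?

(1) ≤ 16 units — not met.
(a) no code violations — not satisfied.
(b) insurance ≥ $1,000,000 — holds.
So (2) is not satisfied (F AND T).
(a) not (commercially zoned) — not met.
(i) no complaint in 24 mo. — met.
(ii) all abutters consent — holds.
(b) = T OR T = true.
(3): F AND T → false.
Overall = F OR F OR F = false.

No — denied.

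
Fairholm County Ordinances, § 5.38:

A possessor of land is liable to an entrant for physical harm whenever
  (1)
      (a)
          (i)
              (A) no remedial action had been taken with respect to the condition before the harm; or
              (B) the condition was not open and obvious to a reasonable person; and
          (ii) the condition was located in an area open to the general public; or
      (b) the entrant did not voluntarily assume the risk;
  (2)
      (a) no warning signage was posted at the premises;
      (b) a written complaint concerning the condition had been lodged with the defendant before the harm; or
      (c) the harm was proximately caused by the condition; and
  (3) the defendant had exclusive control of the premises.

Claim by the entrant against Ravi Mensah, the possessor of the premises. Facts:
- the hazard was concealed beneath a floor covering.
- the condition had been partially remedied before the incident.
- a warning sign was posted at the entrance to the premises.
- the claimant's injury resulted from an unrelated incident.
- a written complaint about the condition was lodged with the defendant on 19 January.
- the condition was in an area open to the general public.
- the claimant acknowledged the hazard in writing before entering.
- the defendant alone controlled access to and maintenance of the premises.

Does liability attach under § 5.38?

(A) no remedial action — not met.
(B) not open/obvious — satisfied.
So (i) is satisfied (F OR T).
(ii) public area — satisfied.
(a): T AND T → true.
(b) no assumed risk — fails.
(1): T OR F → true.
(a) no signage posted — not satisfied.
(b) complaint lodged — met.
(c) proximate cause — not met.
So (2) is satisfied (F OR T OR F).
(3) exclusive control — met.
Overall: T AND T AND T → true.

Yes — liable.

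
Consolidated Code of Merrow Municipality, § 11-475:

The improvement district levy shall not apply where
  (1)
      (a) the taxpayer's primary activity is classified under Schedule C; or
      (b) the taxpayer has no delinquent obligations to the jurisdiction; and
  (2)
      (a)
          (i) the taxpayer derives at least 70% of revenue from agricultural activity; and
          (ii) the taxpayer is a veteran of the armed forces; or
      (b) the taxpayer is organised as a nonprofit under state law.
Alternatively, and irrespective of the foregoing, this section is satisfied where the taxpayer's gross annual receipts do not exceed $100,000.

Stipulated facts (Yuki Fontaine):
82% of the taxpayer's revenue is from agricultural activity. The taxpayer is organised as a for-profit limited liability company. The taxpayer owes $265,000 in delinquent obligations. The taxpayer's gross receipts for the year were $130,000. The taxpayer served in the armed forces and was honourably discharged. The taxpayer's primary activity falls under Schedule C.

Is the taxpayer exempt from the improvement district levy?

(a) Schedule C activity — holds.
(b) no delinquency — not met.
(1): T OR F → true.
(i) ≥70% agricultural — met.
(ii) veteran — satisfied.
(a) = T AND T = true.
(b) nonprofit — not met.
(2) = T OR F = true.
So Overall is satisfied (T AND T).
Exception (receipts ≤ $100,000) — not satisfied.
Result: main true OR exception false → true.

Yes — exempt.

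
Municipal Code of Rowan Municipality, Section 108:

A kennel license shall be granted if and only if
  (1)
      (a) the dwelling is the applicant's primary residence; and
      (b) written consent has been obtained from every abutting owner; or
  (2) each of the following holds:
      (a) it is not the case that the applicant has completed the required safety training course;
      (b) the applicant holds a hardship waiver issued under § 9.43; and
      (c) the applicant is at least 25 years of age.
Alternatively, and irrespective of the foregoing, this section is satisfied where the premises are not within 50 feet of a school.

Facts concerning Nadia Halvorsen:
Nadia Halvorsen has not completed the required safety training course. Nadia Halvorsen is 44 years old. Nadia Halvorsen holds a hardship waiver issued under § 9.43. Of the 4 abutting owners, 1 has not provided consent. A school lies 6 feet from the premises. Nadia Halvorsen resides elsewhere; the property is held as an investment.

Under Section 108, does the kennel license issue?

(a) primary residence — not satisfied.
(b) all abutters consent — fails.
So (1) is not satisfied (F AND F).
(a) not (safety training) — satisfied.
(b) hardship waiver — satisfied.
(c) age ≥ 25 — satisfied.
(2) = T AND T AND T = true.
So Overall is satisfied (F OR T).
Exception (≥50 ft from school) — not satisfied.
Result: main true OR exception false → true.

Yes — granted.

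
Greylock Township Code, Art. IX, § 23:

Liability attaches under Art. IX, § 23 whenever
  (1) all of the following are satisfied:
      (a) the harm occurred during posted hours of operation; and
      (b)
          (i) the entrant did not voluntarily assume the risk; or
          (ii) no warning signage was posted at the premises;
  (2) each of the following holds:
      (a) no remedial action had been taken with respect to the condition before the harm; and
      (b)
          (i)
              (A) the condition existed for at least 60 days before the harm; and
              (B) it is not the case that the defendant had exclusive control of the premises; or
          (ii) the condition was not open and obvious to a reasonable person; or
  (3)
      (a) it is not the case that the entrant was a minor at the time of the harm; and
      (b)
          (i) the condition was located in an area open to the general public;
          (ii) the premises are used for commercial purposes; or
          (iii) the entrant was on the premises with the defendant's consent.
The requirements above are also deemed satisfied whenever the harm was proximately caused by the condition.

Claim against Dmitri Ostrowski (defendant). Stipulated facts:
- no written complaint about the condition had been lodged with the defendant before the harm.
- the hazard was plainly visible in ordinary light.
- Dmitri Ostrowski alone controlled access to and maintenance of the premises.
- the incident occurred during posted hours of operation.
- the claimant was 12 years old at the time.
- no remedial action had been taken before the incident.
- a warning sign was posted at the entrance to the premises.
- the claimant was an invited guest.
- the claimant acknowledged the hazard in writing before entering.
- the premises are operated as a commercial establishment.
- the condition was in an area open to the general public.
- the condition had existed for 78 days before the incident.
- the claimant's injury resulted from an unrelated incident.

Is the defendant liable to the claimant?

(a) during posted hours — satisfied.
(i) no assumed risk — not met.
(ii) no signage posted — fails.
So (b) is not satisfied (F OR F).
(1): T AND F → false.
(a) no remedial action — met.
(A) condition ≥60 days old — met.
(B) not (exclusive control) — not satisfied.
(i): T AND F → false.
(ii) not open/obvious — not satisfied.
So (b) is not satisfied (F OR F).
(2) = T AND F = false.
(a) not (entrant a minor) — not met.
(i) public area — holds.
(ii) commercial use — satisfied.
(iii) consent to enter — satisfied.
So (b) is satisfied (T OR T OR T).
(3): F AND T → false.
So Overall is not satisfied (F OR F OR F).
Exception (proximate cause) — not satisfied.
Result: main false OR exception false → false.

No — not liable.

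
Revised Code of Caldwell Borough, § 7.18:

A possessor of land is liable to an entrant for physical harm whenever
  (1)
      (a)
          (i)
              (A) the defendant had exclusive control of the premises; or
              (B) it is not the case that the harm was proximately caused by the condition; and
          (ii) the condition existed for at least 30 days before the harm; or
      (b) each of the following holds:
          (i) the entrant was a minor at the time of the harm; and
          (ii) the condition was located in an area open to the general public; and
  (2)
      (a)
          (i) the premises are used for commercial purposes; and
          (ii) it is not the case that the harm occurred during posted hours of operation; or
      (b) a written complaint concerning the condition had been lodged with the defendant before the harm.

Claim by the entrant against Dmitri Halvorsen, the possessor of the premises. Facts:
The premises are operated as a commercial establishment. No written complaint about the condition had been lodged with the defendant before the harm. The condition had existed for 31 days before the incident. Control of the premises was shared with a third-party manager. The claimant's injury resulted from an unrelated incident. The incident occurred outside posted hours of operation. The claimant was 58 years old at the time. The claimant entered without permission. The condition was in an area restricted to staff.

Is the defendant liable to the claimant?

Yes — liable.

(A) exclusive control — fails.
(B) not (proximate cause) — met.
(i) = F OR T = true.
(ii) condition ≥30 days old — holds.
So (a) is satisfied (T AND T).
(i) entrant a minor — not met.
(ii) public area — not met.
(b) = F AND F = false.
(1): T OR F → true.
(i) commercial use — satisfied.
(ii) not (during posted hours) — holds.
(a): T AND T → true.
(b) complaint lodged — not satisfied.
So (2) is satisfied (T OR F).
Overall: T AND T → true.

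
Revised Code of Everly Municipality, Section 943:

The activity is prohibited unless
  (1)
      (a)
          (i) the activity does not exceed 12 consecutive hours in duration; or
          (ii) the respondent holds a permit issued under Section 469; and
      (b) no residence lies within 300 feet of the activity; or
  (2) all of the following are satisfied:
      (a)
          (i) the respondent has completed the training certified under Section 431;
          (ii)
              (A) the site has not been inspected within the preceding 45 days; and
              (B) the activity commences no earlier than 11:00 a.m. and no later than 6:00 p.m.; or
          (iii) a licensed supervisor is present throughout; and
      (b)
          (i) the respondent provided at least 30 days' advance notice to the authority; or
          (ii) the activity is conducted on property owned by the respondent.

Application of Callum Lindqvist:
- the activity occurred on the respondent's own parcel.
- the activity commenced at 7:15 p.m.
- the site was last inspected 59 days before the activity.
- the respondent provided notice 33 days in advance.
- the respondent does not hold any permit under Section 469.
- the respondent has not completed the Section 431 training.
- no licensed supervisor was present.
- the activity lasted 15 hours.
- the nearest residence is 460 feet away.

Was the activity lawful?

(i) ≤ 12 hrs duration — not met.
(ii) holds permit — not met.
(a) = F OR F = false.
(b) no residence in 300 ft — met.
So (1) is not satisfied (F AND T).
(i) training certified — not satisfied.
(A) not (site inspected) — satisfied.
(B) start within hours — not satisfied.
So (ii) is not satisfied (T AND F).
(iii) supervisor present — fails.
(a) = F OR F OR F = false.
(i) ≥30 days' notice — satisfied.
(ii) own property — met.
(b): T OR T → true.
So (2) is not satisfied (F AND T).
Overall = F OR F = false.

No — unlawful.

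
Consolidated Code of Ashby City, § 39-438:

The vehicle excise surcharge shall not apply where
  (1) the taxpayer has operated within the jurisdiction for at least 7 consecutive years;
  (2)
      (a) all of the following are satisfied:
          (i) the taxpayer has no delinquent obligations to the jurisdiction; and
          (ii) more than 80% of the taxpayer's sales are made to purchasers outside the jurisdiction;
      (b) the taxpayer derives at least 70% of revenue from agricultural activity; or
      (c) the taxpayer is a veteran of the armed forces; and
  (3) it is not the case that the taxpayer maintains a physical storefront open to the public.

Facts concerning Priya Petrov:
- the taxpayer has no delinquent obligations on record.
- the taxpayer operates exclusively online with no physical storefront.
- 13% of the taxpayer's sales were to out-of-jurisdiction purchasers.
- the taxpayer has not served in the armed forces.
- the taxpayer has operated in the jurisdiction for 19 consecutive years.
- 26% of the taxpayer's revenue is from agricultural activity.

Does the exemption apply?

(1) ≥ 7 yrs in jurisdiction — met.
(i) no delinquency — satisfied.
(ii) >80% out-of-jur. sales — not satisfied.
So (a) is not satisfied (T AND F).
(b) ≥70% agricultural — not satisfied.
(c) veteran — not satisfied.
(2) = F OR F OR F = false.
(3) not (has storefront) — satisfied.
Overall = T AND F AND T = false.

No — not exempt.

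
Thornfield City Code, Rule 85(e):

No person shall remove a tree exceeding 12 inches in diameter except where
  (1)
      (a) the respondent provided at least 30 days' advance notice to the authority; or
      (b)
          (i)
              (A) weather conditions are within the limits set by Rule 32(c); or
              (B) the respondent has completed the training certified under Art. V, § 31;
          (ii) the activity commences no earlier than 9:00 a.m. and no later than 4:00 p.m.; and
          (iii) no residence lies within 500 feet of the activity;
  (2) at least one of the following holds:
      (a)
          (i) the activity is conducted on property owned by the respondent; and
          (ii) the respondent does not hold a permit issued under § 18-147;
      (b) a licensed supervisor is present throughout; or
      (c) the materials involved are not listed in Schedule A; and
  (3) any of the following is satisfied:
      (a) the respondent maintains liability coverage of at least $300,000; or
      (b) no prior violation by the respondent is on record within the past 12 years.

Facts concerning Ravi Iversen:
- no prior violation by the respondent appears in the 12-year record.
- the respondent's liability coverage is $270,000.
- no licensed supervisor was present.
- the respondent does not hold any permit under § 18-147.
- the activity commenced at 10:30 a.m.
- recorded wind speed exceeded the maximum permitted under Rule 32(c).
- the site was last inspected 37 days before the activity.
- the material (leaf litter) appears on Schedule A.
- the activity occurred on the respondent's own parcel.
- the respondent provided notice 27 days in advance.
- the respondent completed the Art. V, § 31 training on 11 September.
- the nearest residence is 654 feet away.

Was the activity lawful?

Yes — lawful.

(a) ≥30 days' notice — not met.
(A) weather ok — fails.
(B) training certified — satisfied.
So (i) is satisfied (F OR T).
(ii) start within hours — met.
(iii) no residence in 500 ft — satisfied.
So (b) is satisfied (T AND T AND T).
(1): F OR T → true.
(i) own property — holds.
(ii) not (holds permit) — met.
(a) = T AND T = true.
(b) supervisor present — fails.
(c) not (Schedule A material) — fails.
So (2) is satisfied (T OR F OR F).
(a) coverage ≥ $300,000 — not met.
(b) no prior violation — met.
(3) = F OR T = true.
So Overall is satisfied (T AND T AND T).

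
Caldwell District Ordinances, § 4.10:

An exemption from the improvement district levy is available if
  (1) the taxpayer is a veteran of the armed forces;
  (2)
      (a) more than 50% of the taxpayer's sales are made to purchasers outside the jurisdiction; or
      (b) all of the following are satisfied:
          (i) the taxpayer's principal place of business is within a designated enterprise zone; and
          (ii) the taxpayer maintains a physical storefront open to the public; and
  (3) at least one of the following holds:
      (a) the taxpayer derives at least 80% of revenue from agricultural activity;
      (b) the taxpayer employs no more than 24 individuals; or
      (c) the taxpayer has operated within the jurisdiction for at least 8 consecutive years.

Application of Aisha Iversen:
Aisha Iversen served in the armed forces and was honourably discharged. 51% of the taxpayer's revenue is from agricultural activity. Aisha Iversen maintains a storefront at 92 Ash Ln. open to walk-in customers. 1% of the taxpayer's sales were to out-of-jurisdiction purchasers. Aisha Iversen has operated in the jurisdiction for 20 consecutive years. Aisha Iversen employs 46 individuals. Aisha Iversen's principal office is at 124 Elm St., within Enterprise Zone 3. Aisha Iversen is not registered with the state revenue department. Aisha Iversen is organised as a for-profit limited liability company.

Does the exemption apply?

Yes — exempt.

(1) veteran — satisfied.
(a) >50% out-of-jur. sales — not met.
(i) in enterprise zone — holds.
(ii) has storefront — satisfied.
(b) = T AND T = true.
(2) = F OR T = true.
(a) ≥80% agricultural — fails.
(b) ≤ 24 employees — not met.
(c) ≥ 8 yrs in jurisdiction — met.
So (3) is satisfied (F OR F OR T).
So Overall is satisfied (T AND T AND T).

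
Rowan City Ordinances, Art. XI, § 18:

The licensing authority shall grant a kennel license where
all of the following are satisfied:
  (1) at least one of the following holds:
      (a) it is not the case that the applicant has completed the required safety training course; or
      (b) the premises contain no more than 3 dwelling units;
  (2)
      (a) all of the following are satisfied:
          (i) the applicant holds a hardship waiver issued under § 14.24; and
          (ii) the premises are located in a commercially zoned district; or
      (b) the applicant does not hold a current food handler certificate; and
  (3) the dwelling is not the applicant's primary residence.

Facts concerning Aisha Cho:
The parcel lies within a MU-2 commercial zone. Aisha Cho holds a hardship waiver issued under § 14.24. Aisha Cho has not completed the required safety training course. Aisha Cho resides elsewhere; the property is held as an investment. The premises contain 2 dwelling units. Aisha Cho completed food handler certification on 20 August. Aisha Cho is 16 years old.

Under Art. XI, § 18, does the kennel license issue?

(a) not (safety training) — holds.
(b) ≤ 3 units — satisfied.
So (1) is satisfied (T OR T).
(i) hardship waiver — holds.
(ii) commercially zoned — satisfied.
(a): T AND T → true.
(b) not (food handler cert.) — not satisfied.
So (2) is satisfied (T OR F).
(3) not (primary residence) — met.
Overall = T AND T AND T = true.

Yes — granted.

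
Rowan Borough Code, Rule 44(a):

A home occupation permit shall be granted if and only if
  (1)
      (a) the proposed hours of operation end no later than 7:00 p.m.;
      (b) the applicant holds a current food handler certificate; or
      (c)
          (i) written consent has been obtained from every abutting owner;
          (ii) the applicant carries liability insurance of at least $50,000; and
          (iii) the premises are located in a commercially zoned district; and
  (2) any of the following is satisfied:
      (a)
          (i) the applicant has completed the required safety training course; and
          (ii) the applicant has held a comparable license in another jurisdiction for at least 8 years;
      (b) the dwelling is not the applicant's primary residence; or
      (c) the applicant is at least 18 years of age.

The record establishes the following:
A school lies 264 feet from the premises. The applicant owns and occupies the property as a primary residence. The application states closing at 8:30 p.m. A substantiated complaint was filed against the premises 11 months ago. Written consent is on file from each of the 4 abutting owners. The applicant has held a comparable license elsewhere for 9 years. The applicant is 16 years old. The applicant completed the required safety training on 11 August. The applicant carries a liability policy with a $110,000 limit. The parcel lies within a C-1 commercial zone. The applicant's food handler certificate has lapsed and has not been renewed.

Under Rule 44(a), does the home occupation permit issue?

Yes — granted.

(a) closes by 7 p.m. — not satisfied.
(b) food handler cert. — not met.
(i) all abutters consent — satisfied.
(ii) insurance ≥ $50,000 — satisfied.
(iii) commercially zoned — met.
So (c) is satisfied (T AND T AND T).
So (1) is satisfied (F OR F OR T).
(i) safety training — satisfied.
(ii) prior license ≥ 8 yr — satisfied.
So (a) is satisfied (T AND T).
(b) not (primary residence) — not satisfied.
(c) age ≥ 18 — not met.
(2): T OR F OR F → true.
Overall = T AND T = true.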